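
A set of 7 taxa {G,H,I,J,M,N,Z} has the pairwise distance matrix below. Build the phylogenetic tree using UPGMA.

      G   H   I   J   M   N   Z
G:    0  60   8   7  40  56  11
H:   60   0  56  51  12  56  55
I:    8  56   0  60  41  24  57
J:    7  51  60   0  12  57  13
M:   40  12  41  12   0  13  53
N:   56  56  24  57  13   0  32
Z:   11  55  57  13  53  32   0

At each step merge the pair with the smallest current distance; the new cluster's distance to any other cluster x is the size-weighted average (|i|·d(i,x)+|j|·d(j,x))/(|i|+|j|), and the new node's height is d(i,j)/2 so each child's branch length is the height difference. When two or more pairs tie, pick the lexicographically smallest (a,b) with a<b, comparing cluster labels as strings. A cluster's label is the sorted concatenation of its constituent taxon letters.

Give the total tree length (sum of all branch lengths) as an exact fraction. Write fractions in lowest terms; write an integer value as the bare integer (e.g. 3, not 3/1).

280/3

iteration 1: select G,J (d=7); attach at lengths (7/2, 7/2); label the merged cluster GJ
  updated: d(GJ,H)=111/2, d(GJ,I)=34, d(GJ,M)=26, d(GJ,N)=113/2, d(GJ,Z)=12
iteration 2: select GJ,Z (d=12); attach at lengths (5/2, 6); label the merged cluster GJZ
  updated: d(GJZ,H)=166/3, d(GJZ,I)=125/3, d(GJZ,M)=35, d(GJZ,N)=145/3
iteration 3: select H,M (d=12); attach at lengths (6, 6); label the merged cluster HM
  updated: d(GJZ,HM)=271/6, d(HM,I)=97/2, d(HM,N)=69/2
iteration 4: select I,N (d=24); attach at lengths (12, 12); label the merged cluster IN
  updated: d(GJZ,IN)=45, d(HM,IN)=83/2
iteration 5: select HM,IN (d=83/2); attach at lengths (59/4, 35/4); label the merged cluster HIMN
  updated: d(GJZ,HIMN)=541/12
iteration 6: select GJZ,HIMN (d=541/12); attach at lengths (397/24, 43/24); label the merged cluster GHIJMNZ
final tree: (((G:7/2,J:7/2):5/2,Z:6):397/24,((H:6,M:6):59/4,(I:12,N:12):35/4):43/24)
total length: 280/3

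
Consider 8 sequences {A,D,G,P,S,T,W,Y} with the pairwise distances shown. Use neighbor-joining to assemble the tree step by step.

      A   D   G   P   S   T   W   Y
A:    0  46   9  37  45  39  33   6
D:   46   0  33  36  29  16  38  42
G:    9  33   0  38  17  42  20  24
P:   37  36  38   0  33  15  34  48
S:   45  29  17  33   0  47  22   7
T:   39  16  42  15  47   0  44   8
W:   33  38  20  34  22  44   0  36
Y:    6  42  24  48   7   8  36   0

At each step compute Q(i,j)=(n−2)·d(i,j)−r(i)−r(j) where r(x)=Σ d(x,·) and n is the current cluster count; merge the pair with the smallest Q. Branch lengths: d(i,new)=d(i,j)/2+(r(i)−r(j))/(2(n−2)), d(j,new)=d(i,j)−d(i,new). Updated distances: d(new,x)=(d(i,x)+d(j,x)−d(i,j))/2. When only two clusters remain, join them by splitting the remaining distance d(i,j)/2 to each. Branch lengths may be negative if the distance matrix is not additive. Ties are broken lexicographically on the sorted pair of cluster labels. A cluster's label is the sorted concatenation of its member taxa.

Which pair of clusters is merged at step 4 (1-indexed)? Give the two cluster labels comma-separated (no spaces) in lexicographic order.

step 1: merge (P,T) at d=15, Q=-362; branch lengths P→10, T→5; new cluster PT
  updated: d(A,PT)=61/2, d(D,PT)=37/2, d(G,PT)=65/2, d(PT,S)=65/2, d(PT,W)=63/2, d(PT,Y)=41/2
step 2: merge (D,PT) at d=37/2, Q=-280; branch lengths D→133/10, PT→26/5; new cluster DPT
  updated: d(A,DPT)=29, d(DPT,G)=47/2, d(DPT,S)=43/2, d(DPT,W)=51/2, d(DPT,Y)=22
step 3: merge (A,Y) at d=6, Q=-193; branch lengths A→51/8, Y→-3/8; new cluster AY
  updated: d(AY,DPT)=45/2, d(AY,G)=27/2, d(AY,S)=23, d(AY,W)=63/2
step 4: merge (AY,G) at d=27/2, Q=-124; branch lengths AY→19/2, G→4; new cluster AGY
  updated: d(AGY,DPT)=65/4, d(AGY,S)=53/4, d(AGY,W)=19
step 5: merge (AGY,DPT) at d=65/4, Q=-317/4; branch lengths AGY→71/16, DPT→189/16; new cluster ADGPTY
  updated: d(ADGPTY,S)=37/4, d(ADGPTY,W)=113/8
step 6: merge (ADGPTY,S) at d=37/4, Q=-363/8; branch lengths ADGPTY→11/16, S→137/16; new cluster ADGPSTY
  updated: d(ADGPSTY,W)=215/16
step 7: merge (ADGPSTY,W) at d=215/16; branch lengths ADGPSTY→215/32, W→215/32; new cluster ADGPSTWY
final tree: (((((A:51/8,Y:-3/8):19/2,G:4):71/16,(D:133/10,(P:10,T:5):26/5):189/16):11/16,S:137/16):215/32,W:215/32)
total length: 1471/16

AY,G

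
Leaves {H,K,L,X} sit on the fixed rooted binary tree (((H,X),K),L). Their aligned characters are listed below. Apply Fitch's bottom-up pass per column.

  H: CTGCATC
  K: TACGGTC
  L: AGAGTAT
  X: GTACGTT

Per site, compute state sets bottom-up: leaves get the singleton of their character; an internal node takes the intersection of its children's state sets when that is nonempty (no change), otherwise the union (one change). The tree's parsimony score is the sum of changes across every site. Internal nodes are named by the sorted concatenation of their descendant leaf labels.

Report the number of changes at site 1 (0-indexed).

HX@0: {C} ∪ {G} = {C,G} (union, +1)
HKX@0: {C,G} ∪ {T} = {C,G,T} (union, +1)
HKLX@0: {C,G,T} ∪ {A} = {A,C,G,T} (union, +1)
HX@1: {T} ∩ {T} = {T} (intersection, +0)
HKX@1: {T} ∪ {A} = {A,T} (union, +1)
HKLX@1: {A,T} ∪ {G} = {A,G,T} (union, +1)
HX@2: {G} ∪ {A} = {A,G} (union, +1)
HKX@2: {A,G} ∪ {C} = {A,C,G} (union, +1)
HKLX@2: {A,C,G} ∩ {A} = {A} (intersection, +0)
HX@3: {C} ∩ {C} = {C} (intersection, +0)
HKX@3: {C} ∪ {G} = {C,G} (union, +1)
HKLX@3: {C,G} ∩ {G} = {G} (intersection, +0)
HX@4: {A} ∪ {G} = {A,G} (union, +1)
HKX@4: {A,G} ∩ {G} = {G} (intersection, +0)
HKLX@4: {G} ∪ {T} = {G,T} (union, +1)
HX@5: {T} ∩ {T} = {T} (intersection, +0)
HKX@5: {T} ∩ {T} = {T} (intersection, +0)
HKLX@5: {T} ∪ {A} = {A,T} (union, +1)
HX@6: {C} ∪ {T} = {C,T} (union, +1)
HKX@6: {C,T} ∩ {C} = {C} (intersection, +0)
HKLX@6: {C} ∪ {T} = {C,T} (union, +1)
per-site changes: [3, 2, 2, 1, 2, 1, 2]; total = 13

2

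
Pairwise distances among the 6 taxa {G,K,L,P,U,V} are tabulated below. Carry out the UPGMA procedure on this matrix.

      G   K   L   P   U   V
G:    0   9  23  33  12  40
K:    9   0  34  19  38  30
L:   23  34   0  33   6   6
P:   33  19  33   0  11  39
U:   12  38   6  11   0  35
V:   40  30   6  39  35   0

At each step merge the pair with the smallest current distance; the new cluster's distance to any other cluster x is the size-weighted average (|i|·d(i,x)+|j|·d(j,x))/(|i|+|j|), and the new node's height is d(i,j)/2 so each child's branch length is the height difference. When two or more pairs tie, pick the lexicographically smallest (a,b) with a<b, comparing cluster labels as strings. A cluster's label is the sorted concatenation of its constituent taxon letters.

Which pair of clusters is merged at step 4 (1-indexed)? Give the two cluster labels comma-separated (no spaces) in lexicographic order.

GK,P

1. join L+U (d=6) ⇒ LU; edges |L|=3, |U|=3
  updated: d(G,LU)=35/2, d(K,LU)=36, d(LU,P)=22, d(LU,V)=41/2
2. join G+K (d=9) ⇒ GK; edges |G|=9/2, |K|=9/2
  updated: d(GK,LU)=107/4, d(GK,P)=26, d(GK,V)=35
3. join LU+V (d=41/2) ⇒ LUV; edges |LU|=29/4, |V|=41/4
  updated: d(GK,LUV)=59/2, d(LUV,P)=83/3
4. join GK+P (d=26) ⇒ GKP; edges |GK|=17/2, |P|=13
  updated: d(GKP,LUV)=260/9
5. join GKP+LUV (d=260/9) ⇒ GKLPUV; edges |GKP|=13/9, |LUV|=151/36
final tree: (((G:9/2,K:9/2):17/2,P:13):13/9,((L:3,U:3):29/4,V:41/4):151/36)
total length: 2147/36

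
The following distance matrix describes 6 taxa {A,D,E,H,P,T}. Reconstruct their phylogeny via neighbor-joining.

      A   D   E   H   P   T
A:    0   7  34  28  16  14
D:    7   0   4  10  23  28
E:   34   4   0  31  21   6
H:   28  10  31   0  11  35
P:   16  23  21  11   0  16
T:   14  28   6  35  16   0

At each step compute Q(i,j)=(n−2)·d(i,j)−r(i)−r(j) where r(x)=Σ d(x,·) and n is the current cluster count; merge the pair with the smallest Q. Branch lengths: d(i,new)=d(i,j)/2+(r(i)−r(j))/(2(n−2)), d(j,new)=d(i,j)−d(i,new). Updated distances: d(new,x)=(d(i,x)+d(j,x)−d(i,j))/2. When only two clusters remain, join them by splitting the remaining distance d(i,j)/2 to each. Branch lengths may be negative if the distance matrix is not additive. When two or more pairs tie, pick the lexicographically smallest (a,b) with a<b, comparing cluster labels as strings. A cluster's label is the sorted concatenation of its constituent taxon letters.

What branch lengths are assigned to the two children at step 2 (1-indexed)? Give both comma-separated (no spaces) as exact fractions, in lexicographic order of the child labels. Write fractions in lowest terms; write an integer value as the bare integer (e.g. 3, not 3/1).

1. join E+T (d=6, Q=-171) ⇒ ET; edges |E|=21/8, |T|=27/8
  updated: d(A,ET)=21, d(D,ET)=13, d(ET,H)=30, d(ET,P)=31/2
2. join H+P (d=11, Q=-223/2) ⇒ HP; edges |H|=31/4, |P|=13/4
  updated: d(A,HP)=33/2, d(D,HP)=11, d(ET,HP)=69/4
3. join A+D (d=7, Q=-123/2) ⇒ AD; edges |A|=55/8, |D|=1/8
  updated: d(AD,ET)=27/2, d(AD,HP)=41/4
4. join AD+ET (d=27/2, Q=-41) ⇒ ADET; edges |AD|=13/4, |ET|=41/4
  updated: d(ADET,HP)=7
5. join ADET+HP (d=7) ⇒ ADEHPT; edges |ADET|=7/2, |HP|=7/2
final tree: (((A:55/8,D:1/8):13/4,(E:21/8,T:27/8):41/4):7/2,(H:31/4,P:13/4):7/2)
total length: 89/2

31/4,13/4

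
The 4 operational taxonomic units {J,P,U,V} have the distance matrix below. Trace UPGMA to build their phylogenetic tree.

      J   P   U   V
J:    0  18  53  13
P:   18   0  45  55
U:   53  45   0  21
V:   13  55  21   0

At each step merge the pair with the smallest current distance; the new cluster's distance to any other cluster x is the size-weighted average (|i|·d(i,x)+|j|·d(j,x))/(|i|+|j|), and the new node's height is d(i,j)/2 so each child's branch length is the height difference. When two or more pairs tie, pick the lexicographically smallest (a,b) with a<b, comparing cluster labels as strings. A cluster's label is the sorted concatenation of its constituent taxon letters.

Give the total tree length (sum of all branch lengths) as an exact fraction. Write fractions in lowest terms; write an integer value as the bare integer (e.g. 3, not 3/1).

773/12

step 1: merge (J,V) at d=13; branch lengths J→13/2, V→13/2; new cluster JV
  updated: d(JV,P)=73/2, d(JV,U)=37
step 2: merge (JV,P) at d=73/2; branch lengths JV→47/4, P→73/4; new cluster JPV
  updated: d(JPV,U)=119/3
step 3: merge (JPV,U) at d=119/3; branch lengths JPV→19/12, U→119/6; new cluster JPUV
final tree: (((J:13/2,V:13/2):47/4,P:73/4):19/12,U:119/6)
total length: 773/12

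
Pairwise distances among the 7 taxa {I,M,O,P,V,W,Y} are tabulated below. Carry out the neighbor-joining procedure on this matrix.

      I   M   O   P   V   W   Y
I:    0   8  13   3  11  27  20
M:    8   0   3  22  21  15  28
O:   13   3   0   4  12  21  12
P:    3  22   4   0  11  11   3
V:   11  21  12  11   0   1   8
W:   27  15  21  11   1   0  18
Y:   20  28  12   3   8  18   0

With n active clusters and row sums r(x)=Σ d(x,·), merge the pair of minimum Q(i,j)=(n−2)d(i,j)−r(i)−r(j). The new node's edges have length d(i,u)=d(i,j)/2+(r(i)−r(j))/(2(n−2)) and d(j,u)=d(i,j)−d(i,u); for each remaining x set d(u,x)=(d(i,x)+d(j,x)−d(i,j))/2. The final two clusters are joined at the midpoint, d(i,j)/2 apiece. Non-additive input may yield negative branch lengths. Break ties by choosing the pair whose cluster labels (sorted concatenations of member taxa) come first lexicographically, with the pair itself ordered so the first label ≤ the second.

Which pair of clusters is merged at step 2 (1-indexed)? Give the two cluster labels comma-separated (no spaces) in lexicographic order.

iteration 1: select V,W (d=1, Q=-152); attach at lengths (-12/5, 17/5); label the merged cluster VW
  updated: d(I,VW)=37/2, d(M,VW)=35/2, d(O,VW)=16, d(P,VW)=21/2, d(VW,Y)=25/2
iteration 2: select M,O (d=3, Q=-229/2); attach at lengths (85/16, -37/16); label the merged cluster MO
  updated: d(I,MO)=9, d(MO,P)=23/2, d(MO,VW)=61/4, d(MO,Y)=37/2
iteration 3: select I,MO (d=9, Q=-311/4); attach at lengths (31/8, 41/8); label the merged cluster IMO
  updated: d(IMO,P)=11/4, d(IMO,VW)=99/8, d(IMO,Y)=59/4
iteration 4: select IMO,P (d=11/4, Q=-325/8); attach at lengths (153/32, -65/32); label the merged cluster IMOP
  updated: d(IMOP,VW)=161/16, d(IMOP,Y)=15/2
iteration 5: select IMOP,VW (d=161/16, Q=-481/16); attach at lengths (81/32, 241/32); label the merged cluster IMOPVW
  updated: d(IMOPVW,Y)=159/32
iteration 6: select IMOPVW,Y (d=159/32); attach at lengths (159/64, 159/64); label the merged cluster IMOPVWY
final tree: ((((I:31/8,(M:85/16,O:-37/16):41/8):153/32,P:-65/32):81/32,(V:-12/5,W:17/5):241/32):159/64,Y:159/64)
total length: 985/32

M,O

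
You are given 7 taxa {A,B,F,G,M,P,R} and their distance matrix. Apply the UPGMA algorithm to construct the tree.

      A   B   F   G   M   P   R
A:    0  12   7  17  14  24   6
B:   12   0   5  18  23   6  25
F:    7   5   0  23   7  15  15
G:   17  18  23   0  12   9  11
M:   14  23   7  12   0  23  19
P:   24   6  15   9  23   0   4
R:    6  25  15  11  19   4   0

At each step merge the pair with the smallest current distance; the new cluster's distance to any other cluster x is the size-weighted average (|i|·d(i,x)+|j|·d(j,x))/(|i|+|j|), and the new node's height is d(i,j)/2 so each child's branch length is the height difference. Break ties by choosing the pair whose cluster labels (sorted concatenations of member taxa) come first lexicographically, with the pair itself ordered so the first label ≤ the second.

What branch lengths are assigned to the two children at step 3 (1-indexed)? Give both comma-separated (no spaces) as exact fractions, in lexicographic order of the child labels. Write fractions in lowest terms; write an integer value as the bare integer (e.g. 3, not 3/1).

19/4,9/4

1. join P+R (d=4) ⇒ PR; edges |P|=2, |R|=2
  updated: d(A,PR)=15, d(B,PR)=31/2, d(F,PR)=15, d(G,PR)=10, d(M,PR)=21
2. join B+F (d=5) ⇒ BF; edges |B|=5/2, |F|=5/2
  updated: d(A,BF)=19/2, d(BF,G)=41/2, d(BF,M)=15, d(BF,PR)=61/4
3. join A+BF (d=19/2) ⇒ ABF; edges |A|=19/4, |BF|=9/4
  updated: d(ABF,G)=58/3, d(ABF,M)=44/3, d(ABF,PR)=91/6
4. join G+PR (d=10) ⇒ GPR; edges |G|=5, |PR|=3
  updated: d(ABF,GPR)=149/9, d(GPR,M)=18
5. join ABF+M (d=44/3) ⇒ ABFM; edges |ABF|=31/12, |M|=22/3
  updated: d(ABFM,GPR)=203/12
6. join ABFM+GPR (d=203/12) ⇒ ABFGMPR; edges |ABFM|=9/8, |GPR|=83/24
final tree: (((A:19/4,(B:5/2,F:5/2):9/4):31/12,M:22/3):9/8,(G:5,(P:2,R:2):3):83/24)
total length: 77/2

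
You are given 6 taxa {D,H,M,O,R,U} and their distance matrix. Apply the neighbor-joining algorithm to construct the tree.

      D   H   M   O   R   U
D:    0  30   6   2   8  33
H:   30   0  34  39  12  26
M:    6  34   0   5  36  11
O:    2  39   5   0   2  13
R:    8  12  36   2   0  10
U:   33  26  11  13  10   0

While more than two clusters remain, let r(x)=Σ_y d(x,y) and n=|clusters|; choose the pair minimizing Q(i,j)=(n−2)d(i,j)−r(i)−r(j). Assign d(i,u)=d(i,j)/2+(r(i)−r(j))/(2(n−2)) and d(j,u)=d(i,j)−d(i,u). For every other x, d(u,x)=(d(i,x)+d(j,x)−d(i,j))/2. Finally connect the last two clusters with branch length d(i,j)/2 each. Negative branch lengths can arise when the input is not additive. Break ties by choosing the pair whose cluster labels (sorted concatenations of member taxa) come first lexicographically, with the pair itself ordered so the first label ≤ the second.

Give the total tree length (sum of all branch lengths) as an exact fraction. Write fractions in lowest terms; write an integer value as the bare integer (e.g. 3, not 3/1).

1. join H+R (d=12, Q=-161) ⇒ HR; edges |H|=121/8, |R|=-25/8
  updated: d(D,HR)=13, d(HR,M)=29, d(HR,O)=29/2, d(HR,U)=12
2. join HR+U (d=12, Q=-203/2) ⇒ HRU; edges |HR|=71/12, |U|=73/12
  updated: d(D,HRU)=17, d(HRU,M)=14, d(HRU,O)=31/4
3. join D+M (d=6, Q=-38) ⇒ DM; edges |D|=3, |M|=3
  updated: d(DM,HRU)=25/2, d(DM,O)=1/2
4. join DM+HRU (d=25/2, Q=-83/4) ⇒ DHMRU; edges |DM|=21/8, |HRU|=79/8
  updated: d(DHMRU,O)=-17/8
5. join DHMRU+O (d=-17/8) ⇒ DHMORU; edges |DHMRU|=-17/16, |O|=-17/16
final tree: (((D:3,M:3):21/8,((H:121/8,R:-25/8):71/12,U:73/12):79/8):-17/16,O:-17/16)
total length: 323/8

323/8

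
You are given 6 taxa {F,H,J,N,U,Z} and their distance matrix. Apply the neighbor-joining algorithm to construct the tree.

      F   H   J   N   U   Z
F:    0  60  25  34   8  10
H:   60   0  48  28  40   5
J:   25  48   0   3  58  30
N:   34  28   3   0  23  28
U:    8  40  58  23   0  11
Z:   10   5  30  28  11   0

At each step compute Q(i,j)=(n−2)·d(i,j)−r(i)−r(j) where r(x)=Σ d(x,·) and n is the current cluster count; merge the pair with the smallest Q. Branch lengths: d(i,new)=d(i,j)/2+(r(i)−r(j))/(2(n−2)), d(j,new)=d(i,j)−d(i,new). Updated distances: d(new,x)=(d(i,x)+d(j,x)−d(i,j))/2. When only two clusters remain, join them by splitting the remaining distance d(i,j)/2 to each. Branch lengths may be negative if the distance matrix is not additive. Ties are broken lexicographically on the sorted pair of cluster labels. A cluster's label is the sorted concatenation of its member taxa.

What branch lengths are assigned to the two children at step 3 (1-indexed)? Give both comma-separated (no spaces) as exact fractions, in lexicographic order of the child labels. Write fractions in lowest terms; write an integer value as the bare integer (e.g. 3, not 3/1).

1. join J+N (d=3, Q=-268) ⇒ JN; edges |J|=15/2, |N|=-9/2
  updated: d(F,JN)=28, d(H,JN)=73/2, d(JN,U)=39, d(JN,Z)=55/2
2. join F+U (d=8, Q=-180) ⇒ FU; edges |F|=16/3, |U|=8/3
  updated: d(FU,H)=46, d(FU,JN)=59/2, d(FU,Z)=13/2
3. join FU+JN (d=59/2, Q=-233/2) ⇒ FJNU; edges |FU|=95/8, |JN|=141/8
  updated: d(FJNU,H)=53/2, d(FJNU,Z)=9/4
4. join FJNU+H (d=53/2, Q=-135/4) ⇒ FHJNU; edges |FJNU|=95/8, |H|=117/8
  updated: d(FHJNU,Z)=-77/8
5. join FHJNU+Z (d=-77/8) ⇒ FHJNUZ; edges |FHJNU|=-77/16, |Z|=-77/16
final tree: ((((F:16/3,U:8/3):95/8,(J:15/2,N:-9/2):141/8):95/8,H:117/8):-77/16,Z:-77/16)
total length: 459/8

95/8,141/8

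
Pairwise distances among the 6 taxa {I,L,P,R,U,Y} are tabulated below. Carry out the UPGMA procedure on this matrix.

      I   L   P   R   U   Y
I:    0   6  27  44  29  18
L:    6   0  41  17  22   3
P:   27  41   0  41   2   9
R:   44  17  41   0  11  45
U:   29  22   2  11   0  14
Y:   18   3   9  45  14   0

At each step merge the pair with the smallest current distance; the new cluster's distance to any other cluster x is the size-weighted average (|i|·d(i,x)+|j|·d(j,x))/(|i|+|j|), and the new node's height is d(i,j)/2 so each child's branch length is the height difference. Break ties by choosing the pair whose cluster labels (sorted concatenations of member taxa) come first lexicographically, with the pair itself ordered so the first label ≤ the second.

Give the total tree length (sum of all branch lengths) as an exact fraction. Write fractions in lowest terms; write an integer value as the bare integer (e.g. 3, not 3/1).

779/15

1. join P+U (d=2) ⇒ PU; edges |P|=1, |U|=1
  updated: d(I,PU)=28, d(L,PU)=63/2, d(PU,R)=26, d(PU,Y)=23/2
2. join L+Y (d=3) ⇒ LY; edges |L|=3/2, |Y|=3/2
  updated: d(I,LY)=12, d(LY,PU)=43/2, d(LY,R)=31
3. join I+LY (d=12) ⇒ ILY; edges |I|=6, |LY|=9/2
  updated: d(ILY,PU)=71/3, d(ILY,R)=106/3
4. join ILY+PU (d=71/3) ⇒ ILPUY; edges |ILY|=35/6, |PU|=65/6
  updated: d(ILPUY,R)=158/5
5. join ILPUY+R (d=158/5) ⇒ ILPRUY; edges |ILPUY|=119/30, |R|=79/5
final tree: (((I:6,(L:3/2,Y:3/2):9/2):35/6,(P:1,U:1):65/6):119/30,R:79/5)
total length: 779/15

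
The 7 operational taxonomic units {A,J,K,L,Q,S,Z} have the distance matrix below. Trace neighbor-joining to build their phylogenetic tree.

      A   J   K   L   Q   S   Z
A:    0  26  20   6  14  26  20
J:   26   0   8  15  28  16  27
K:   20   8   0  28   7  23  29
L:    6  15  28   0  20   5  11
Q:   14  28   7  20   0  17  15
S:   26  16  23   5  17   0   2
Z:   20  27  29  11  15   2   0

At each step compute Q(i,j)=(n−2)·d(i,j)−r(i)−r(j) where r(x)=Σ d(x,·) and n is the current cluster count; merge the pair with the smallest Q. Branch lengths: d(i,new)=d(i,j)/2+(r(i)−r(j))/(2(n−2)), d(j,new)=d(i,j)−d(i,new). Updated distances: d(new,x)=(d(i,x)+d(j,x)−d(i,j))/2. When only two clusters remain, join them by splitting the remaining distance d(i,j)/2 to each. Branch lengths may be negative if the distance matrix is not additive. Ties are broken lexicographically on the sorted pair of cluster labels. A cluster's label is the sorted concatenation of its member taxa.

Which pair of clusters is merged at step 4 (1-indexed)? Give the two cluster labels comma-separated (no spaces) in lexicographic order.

AL,SZ

step 1: merge (J,K) at d=8, Q=-195; branch lengths J→9/2, K→7/2; new cluster JK
  updated: d(A,JK)=19, d(JK,L)=35/2, d(JK,Q)=27/2, d(JK,S)=31/2, d(JK,Z)=24
step 2: merge (S,Z) at d=2, Q=-259/2; branch lengths S→3/16, Z→29/16; new cluster SZ
  updated: d(A,SZ)=22, d(JK,SZ)=75/4, d(L,SZ)=7, d(Q,SZ)=15
step 3: merge (A,L) at d=6, Q=-187/2; branch lengths A→19/4, L→5/4; new cluster AL
  updated: d(AL,JK)=61/4, d(AL,Q)=14, d(AL,SZ)=23/2
step 4: merge (AL,SZ) at d=23/2, Q=-63; branch lengths AL→37/8, SZ→55/8; new cluster ALSZ
  updated: d(ALSZ,JK)=45/4, d(ALSZ,Q)=35/4
step 5: merge (ALSZ,JK) at d=45/4, Q=-67/2; branch lengths ALSZ→13/4, JK→8; new cluster AJKLSZ
  updated: d(AJKLSZ,Q)=11/2
step 6: merge (AJKLSZ,Q) at d=11/2; branch lengths AJKLSZ→11/4, Q→11/4; new cluster AJKLQSZ
final tree: ((((A:19/4,L:5/4):37/8,(S:3/16,Z:29/16):55/8):13/4,(J:9/2,K:7/2):8):11/4,Q:11/4)
total length: 177/4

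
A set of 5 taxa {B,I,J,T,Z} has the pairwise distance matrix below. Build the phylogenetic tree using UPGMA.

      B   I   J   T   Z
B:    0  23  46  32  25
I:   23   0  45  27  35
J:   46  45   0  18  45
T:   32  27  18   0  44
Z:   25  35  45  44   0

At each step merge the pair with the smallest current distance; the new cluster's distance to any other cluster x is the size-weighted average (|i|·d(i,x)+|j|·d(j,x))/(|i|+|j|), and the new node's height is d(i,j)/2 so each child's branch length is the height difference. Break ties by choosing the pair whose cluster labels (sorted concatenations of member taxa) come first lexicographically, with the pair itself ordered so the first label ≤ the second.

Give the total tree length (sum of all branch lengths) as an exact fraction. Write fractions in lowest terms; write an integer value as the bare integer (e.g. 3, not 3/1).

226/3

1. join J+T (d=18) ⇒ JT; edges |J|=9, |T|=9
  updated: d(B,JT)=39, d(I,JT)=36, d(JT,Z)=89/2
2. join B+I (d=23) ⇒ BI; edges |B|=23/2, |I|=23/2
  updated: d(BI,JT)=75/2, d(BI,Z)=30
3. join BI+Z (d=30) ⇒ BIZ; edges |BI|=7/2, |Z|=15
  updated: d(BIZ,JT)=239/6
4. join BIZ+JT (d=239/6) ⇒ BIJTZ; edges |BIZ|=59/12, |JT|=131/12
final tree: (((B:23/2,I:23/2):7/2,Z:15):59/12,(J:9,T:9):131/12)
total length: 226/3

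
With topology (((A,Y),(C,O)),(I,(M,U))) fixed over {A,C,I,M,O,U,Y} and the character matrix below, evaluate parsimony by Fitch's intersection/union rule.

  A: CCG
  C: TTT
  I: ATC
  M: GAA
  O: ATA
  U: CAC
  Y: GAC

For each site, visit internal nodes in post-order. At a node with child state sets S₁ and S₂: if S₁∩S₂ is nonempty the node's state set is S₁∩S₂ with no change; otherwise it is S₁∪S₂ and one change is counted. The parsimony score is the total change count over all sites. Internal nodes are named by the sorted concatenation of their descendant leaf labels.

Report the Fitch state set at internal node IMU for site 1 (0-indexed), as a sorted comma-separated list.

A,T

site 0, node AY: A={C} ∪ Y={G} → {C,G} (+1)
site 0, node CO: C={T} ∪ O={A} → {A,T} (+1)
site 0, node ACOY: AY={C,G} ∪ CO={A,T} → {A,C,G,T} (+1)
site 0, node MU: M={G} ∪ U={C} → {C,G} (+1)
site 0, node IMU: I={A} ∪ MU={C,G} → {A,C,G} (+1)
site 0, node ACIMOUY: ACOY={A,C,G,T} ∩ IMU={A,C,G} → {A,C,G} (+0)
site 1, node AY: A={C} ∪ Y={A} → {A,C} (+1)
site 1, node CO: C={T} ∩ O={T} → {T} (+0)
site 1, node ACOY: AY={A,C} ∪ CO={T} → {A,C,T} (+1)
site 1, node MU: M={A} ∩ U={A} → {A} (+0)
site 1, node IMU: I={T} ∪ MU={A} → {A,T} (+1)
site 1, node ACIMOUY: ACOY={A,C,T} ∩ IMU={A,T} → {A,T} (+0)
site 2, node AY: A={G} ∪ Y={C} → {C,G} (+1)
site 2, node CO: C={T} ∪ O={A} → {A,T} (+1)
site 2, node ACOY: AY={C,G} ∪ CO={A,T} → {A,C,G,T} (+1)
site 2, node MU: M={A} ∪ U={C} → {A,C} (+1)
site 2, node IMU: I={C} ∩ MU={A,C} → {C} (+0)
site 2, node ACIMOUY: ACOY={A,C,G,T} ∩ IMU={C} → {C} (+0)
per-site changes: [5, 3, 4]; total = 12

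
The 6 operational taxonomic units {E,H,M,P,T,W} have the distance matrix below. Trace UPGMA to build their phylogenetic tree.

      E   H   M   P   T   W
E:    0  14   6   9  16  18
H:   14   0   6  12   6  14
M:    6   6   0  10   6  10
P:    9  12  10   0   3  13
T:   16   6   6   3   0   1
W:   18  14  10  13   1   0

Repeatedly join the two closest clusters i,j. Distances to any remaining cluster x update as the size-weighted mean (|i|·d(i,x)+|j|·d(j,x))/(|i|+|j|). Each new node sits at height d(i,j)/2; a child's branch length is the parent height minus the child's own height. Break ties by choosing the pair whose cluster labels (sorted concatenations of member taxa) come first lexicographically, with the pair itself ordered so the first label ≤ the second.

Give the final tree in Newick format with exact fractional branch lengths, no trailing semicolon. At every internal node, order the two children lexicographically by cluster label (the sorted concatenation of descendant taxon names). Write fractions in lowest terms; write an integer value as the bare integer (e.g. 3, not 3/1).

(((E:3,M:3):2,H:5):11/18,(P:4,(T:1/2,W:1/2):7/2):29/18)

1. join T+W (d=1) ⇒ TW; edges |T|=1/2, |W|=1/2
  updated: d(E,TW)=17, d(H,TW)=10, d(M,TW)=8, d(P,TW)=8
2. join E+M (d=6) ⇒ EM; edges |E|=3, |M|=3
  updated: d(EM,H)=10, d(EM,P)=19/2, d(EM,TW)=25/2
3. join P+TW (d=8) ⇒ PTW; edges |P|=4, |TW|=7/2
  updated: d(EM,PTW)=23/2, d(H,PTW)=32/3
4. join EM+H (d=10) ⇒ EHM; edges |EM|=2, |H|=5
  updated: d(EHM,PTW)=101/9
5. join EHM+PTW (d=101/9) ⇒ EHMPTW; edges |EHM|=11/18, |PTW|=29/18
final tree: (((E:3,M:3):2,H:5):11/18,(P:4,(T:1/2,W:1/2):7/2):29/18)
total length: 427/18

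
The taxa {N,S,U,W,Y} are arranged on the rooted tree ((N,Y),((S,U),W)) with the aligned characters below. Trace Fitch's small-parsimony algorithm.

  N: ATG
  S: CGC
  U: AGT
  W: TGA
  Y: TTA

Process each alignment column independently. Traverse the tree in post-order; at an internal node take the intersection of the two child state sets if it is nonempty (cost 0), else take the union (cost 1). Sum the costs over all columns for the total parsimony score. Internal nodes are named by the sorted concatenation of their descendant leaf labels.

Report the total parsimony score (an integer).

[col 0] NY: children N:{A}, Y:{T} ∪→ {A,T}; cost 1
[col 0] SU: children S:{C}, U:{A} ∪→ {A,C}; cost 1
[col 0] SUW: children SU:{A,C}, W:{T} ∪→ {A,C,T}; cost 1
[col 0] NSUWY: children NY:{A,T}, SUW:{A,C,T} ∩→ {A,T}; cost 0
[col 1] NY: children N:{T}, Y:{T} ∩→ {T}; cost 0
[col 1] SU: children S:{G}, U:{G} ∩→ {G}; cost 0
[col 1] SUW: children SU:{G}, W:{G} ∩→ {G}; cost 0
[col 1] NSUWY: children NY:{T}, SUW:{G} ∪→ {G,T}; cost 1
[col 2] NY: children N:{G}, Y:{A} ∪→ {A,G}; cost 1
[col 2] SU: children S:{C}, U:{T} ∪→ {C,T}; cost 1
[col 2] SUW: children SU:{C,T}, W:{A} ∪→ {A,C,T}; cost 1
[col 2] NSUWY: children NY:{A,G}, SUW:{A,C,T} ∩→ {A}; cost 0
per-site changes: [3, 1, 3]; total = 7

7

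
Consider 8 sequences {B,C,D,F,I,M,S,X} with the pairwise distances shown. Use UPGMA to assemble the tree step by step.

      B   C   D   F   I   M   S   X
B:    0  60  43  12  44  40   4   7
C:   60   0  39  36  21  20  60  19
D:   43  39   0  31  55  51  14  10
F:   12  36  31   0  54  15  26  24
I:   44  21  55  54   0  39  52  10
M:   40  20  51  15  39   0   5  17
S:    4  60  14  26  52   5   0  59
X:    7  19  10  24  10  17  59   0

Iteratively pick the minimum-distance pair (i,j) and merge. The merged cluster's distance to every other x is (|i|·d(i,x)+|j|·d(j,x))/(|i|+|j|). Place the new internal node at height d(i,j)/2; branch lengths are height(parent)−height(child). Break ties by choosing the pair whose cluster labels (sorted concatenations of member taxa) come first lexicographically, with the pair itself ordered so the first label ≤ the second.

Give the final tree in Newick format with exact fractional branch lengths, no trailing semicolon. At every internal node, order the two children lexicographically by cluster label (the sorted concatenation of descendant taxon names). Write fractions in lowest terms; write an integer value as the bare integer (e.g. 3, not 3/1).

((((B:2,S:2):67/8,(F:15/2,M:15/2):23/8):5,(D:5,X:5):83/8):119/24,(C:21/2,I:21/2):59/6)

step 1: merge (B,S) at d=4; branch lengths B→2, S→2; new cluster BS
  updated: d(BS,C)=60, d(BS,D)=57/2, d(BS,F)=19, d(BS,I)=48, d(BS,M)=45/2, d(BS,X)=33
step 2: merge (D,X) at d=10; branch lengths D→5, X→5; new cluster DX
  updated: d(BS,DX)=123/4, d(C,DX)=29, d(DX,F)=55/2, d(DX,I)=65/2, d(DX,M)=34
step 3: merge (F,M) at d=15; branch lengths F→15/2, M→15/2; new cluster FM
  updated: d(BS,FM)=83/4, d(C,FM)=28, d(DX,FM)=123/4, d(FM,I)=93/2
step 4: merge (BS,FM) at d=83/4; branch lengths BS→67/8, FM→23/8; new cluster BFMS
  updated: d(BFMS,C)=44, d(BFMS,DX)=123/4, d(BFMS,I)=189/4
step 5: merge (C,I) at d=21; branch lengths C→21/2, I→21/2; new cluster CI
  updated: d(BFMS,CI)=365/8, d(CI,DX)=123/4
step 6: merge (BFMS,DX) at d=123/4; branch lengths BFMS→5, DX→83/8; new cluster BDFMSX
  updated: d(BDFMSX,CI)=122/3
step 7: merge (BDFMSX,CI) at d=122/3; branch lengths BDFMSX→119/24, CI→59/6; new cluster BCDFIMSX
final tree: ((((B:2,S:2):67/8,(F:15/2,M:15/2):23/8):5,(D:5,X:5):83/8):119/24,(C:21/2,I:21/2):59/6)
total length: 1097/12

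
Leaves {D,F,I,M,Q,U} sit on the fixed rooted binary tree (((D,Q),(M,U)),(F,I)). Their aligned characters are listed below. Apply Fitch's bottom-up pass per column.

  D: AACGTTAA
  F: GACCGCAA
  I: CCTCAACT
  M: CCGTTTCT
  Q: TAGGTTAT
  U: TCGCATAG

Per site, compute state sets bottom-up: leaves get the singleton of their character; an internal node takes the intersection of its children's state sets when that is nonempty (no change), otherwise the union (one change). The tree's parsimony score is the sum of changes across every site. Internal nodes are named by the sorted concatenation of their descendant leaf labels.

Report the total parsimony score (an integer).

site 0, node DQ: D={A} ∪ Q={T} → {A,T} (+1)
site 0, node MU: M={C} ∪ U={T} → {C,T} (+1)
site 0, node DMQU: DQ={A,T} ∩ MU={C,T} → {T} (+0)
site 0, node FI: F={G} ∪ I={C} → {C,G} (+1)
site 0, node DFIMQU: DMQU={T} ∪ FI={C,G} → {C,G,T} (+1)
site 1, node DQ: D={A} ∩ Q={A} → {A} (+0)
site 1, node MU: M={C} ∩ U={C} → {C} (+0)
site 1, node DMQU: DQ={A} ∪ MU={C} → {A,C} (+1)
site 1, node FI: F={A} ∪ I={C} → {A,C} (+1)
site 1, node DFIMQU: DMQU={A,C} ∩ FI={A,C} → {A,C} (+0)
site 2, node DQ: D={C} ∪ Q={G} → {C,G} (+1)
site 2, node MU: M={G} ∩ U={G} → {G} (+0)
site 2, node DMQU: DQ={C,G} ∩ MU={G} → {G} (+0)
site 2, node FI: F={C} ∪ I={T} → {C,T} (+1)
site 2, node DFIMQU: DMQU={G} ∪ FI={C,T} → {C,G,T} (+1)
site 3, node DQ: D={G} ∩ Q={G} → {G} (+0)
site 3, node MU: M={T} ∪ U={C} → {C,T} (+1)
site 3, node DMQU: DQ={G} ∪ MU={C,T} → {C,G,T} (+1)
site 3, node FI: F={C} ∩ I={C} → {C} (+0)
site 3, node DFIMQU: DMQU={C,G,T} ∩ FI={C} → {C} (+0)
site 4, node DQ: D={T} ∩ Q={T} → {T} (+0)
site 4, node MU: M={T} ∪ U={A} → {A,T} (+1)
site 4, node DMQU: DQ={T} ∩ MU={A,T} → {T} (+0)
site 4, node FI: F={G} ∪ I={A} → {A,G} (+1)
site 4, node DFIMQU: DMQU={T} ∪ FI={A,G} → {A,G,T} (+1)
site 5, node DQ: D={T} ∩ Q={T} → {T} (+0)
site 5, node MU: M={T} ∩ U={T} → {T} (+0)
site 5, node DMQU: DQ={T} ∩ MU={T} → {T} (+0)
site 5, node FI: F={C} ∪ I={A} → {A,C} (+1)
site 5, node DFIMQU: DMQU={T} ∪ FI={A,C} → {A,C,T} (+1)
site 6, node DQ: D={A} ∩ Q={A} → {A} (+0)
site 6, node MU: M={C} ∪ U={A} → {A,C} (+1)
site 6, node DMQU: DQ={A} ∩ MU={A,C} → {A} (+0)
site 6, node FI: F={A} ∪ I={C} → {A,C} (+1)
site 6, node DFIMQU: DMQU={A} ∩ FI={A,C} → {A} (+0)
site 7, node DQ: D={A} ∪ Q={T} → {A,T} (+1)
site 7, node MU: M={T} ∪ U={G} → {G,T} (+1)
site 7, node DMQU: DQ={A,T} ∩ MU={G,T} → {T} (+0)
site 7, node FI: F={A} ∪ I={T} → {A,T} (+1)
site 7, node DFIMQU: DMQU={T} ∩ FI={A,T} → {T} (+0)
per-site changes: [4, 2, 3, 2, 3, 2, 2, 3]; total = 21

21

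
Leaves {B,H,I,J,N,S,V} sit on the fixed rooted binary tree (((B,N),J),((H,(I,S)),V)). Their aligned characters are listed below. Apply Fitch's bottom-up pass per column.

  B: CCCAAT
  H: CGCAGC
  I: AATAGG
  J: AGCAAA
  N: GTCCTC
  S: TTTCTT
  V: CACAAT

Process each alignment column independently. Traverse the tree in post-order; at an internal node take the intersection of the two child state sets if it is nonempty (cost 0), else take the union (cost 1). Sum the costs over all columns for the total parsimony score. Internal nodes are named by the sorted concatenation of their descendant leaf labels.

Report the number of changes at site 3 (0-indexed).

site 0, node BN: B={C} ∪ N={G} → {C,G} (+1)
site 0, node BJN: BN={C,G} ∪ J={A} → {A,C,G} (+1)
site 0, node IS: I={A} ∪ S={T} → {A,T} (+1)
site 0, node HIS: H={C} ∪ IS={A,T} → {A,C,T} (+1)
site 0, node HISV: HIS={A,C,T} ∩ V={C} → {C} (+0)
site 0, node BHIJNSV: BJN={A,C,G} ∩ HISV={C} → {C} (+0)
site 1, node BN: B={C} ∪ N={T} → {C,T} (+1)
site 1, node BJN: BN={C,T} ∪ J={G} → {C,G,T} (+1)
site 1, node IS: I={A} ∪ S={T} → {A,T} (+1)
site 1, node HIS: H={G} ∪ IS={A,T} → {A,G,T} (+1)
site 1, node HISV: HIS={A,G,T} ∩ V={A} → {A} (+0)
site 1, node BHIJNSV: BJN={C,G,T} ∪ HISV={A} → {A,C,G,T} (+1)
site 2, node BN: B={C} ∩ N={C} → {C} (+0)
site 2, node BJN: BN={C} ∩ J={C} → {C} (+0)
site 2, node IS: I={T} ∩ S={T} → {T} (+0)
site 2, node HIS: H={C} ∪ IS={T} → {C,T} (+1)
site 2, node HISV: HIS={C,T} ∩ V={C} → {C} (+0)
site 2, node BHIJNSV: BJN={C} ∩ HISV={C} → {C} (+0)
site 3, node BN: B={A} ∪ N={C} → {A,C} (+1)
site 3, node BJN: BN={A,C} ∩ J={A} → {A} (+0)
site 3, node IS: I={A} ∪ S={C} → {A,C} (+1)
site 3, node HIS: H={A} ∩ IS={A,C} → {A} (+0)
site 3, node HISV: HIS={A} ∩ V={A} → {A} (+0)
site 3, node BHIJNSV: BJN={A} ∩ HISV={A} → {A} (+0)
site 4, node BN: B={A} ∪ N={T} → {A,T} (+1)
site 4, node BJN: BN={A,T} ∩ J={A} → {A} (+0)
site 4, node IS: I={G} ∪ S={T} → {G,T} (+1)
site 4, node HIS: H={G} ∩ IS={G,T} → {G} (+0)
site 4, node HISV: HIS={G} ∪ V={A} → {A,G} (+1)
site 4, node BHIJNSV: BJN={A} ∩ HISV={A,G} → {A} (+0)
site 5, node BN: B={T} ∪ N={C} → {C,T} (+1)
site 5, node BJN: BN={C,T} ∪ J={A} → {A,C,T} (+1)
site 5, node IS: I={G} ∪ S={T} → {G,T} (+1)
site 5, node HIS: H={C} ∪ IS={G,T} → {C,G,T} (+1)
site 5, node HISV: HIS={C,G,T} ∩ V={T} → {T} (+0)
site 5, node BHIJNSV: BJN={A,C,T} ∩ HISV={T} → {T} (+0)
per-site changes: [4, 5, 1, 2, 3, 4]; total = 19

2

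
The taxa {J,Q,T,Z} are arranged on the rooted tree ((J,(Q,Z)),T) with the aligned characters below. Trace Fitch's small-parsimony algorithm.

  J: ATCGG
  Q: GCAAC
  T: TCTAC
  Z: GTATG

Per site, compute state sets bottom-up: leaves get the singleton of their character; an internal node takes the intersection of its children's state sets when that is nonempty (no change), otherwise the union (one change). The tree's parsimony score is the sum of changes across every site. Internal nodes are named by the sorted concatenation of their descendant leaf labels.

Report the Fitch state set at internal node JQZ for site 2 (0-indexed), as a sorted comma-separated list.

[col 0] QZ: children Q:{G}, Z:{G} ∩→ {G}; cost 0
[col 0] JQZ: children J:{A}, QZ:{G} ∪→ {A,G}; cost 1
[col 0] JQTZ: children JQZ:{A,G}, T:{T} ∪→ {A,G,T}; cost 1
[col 1] QZ: children Q:{C}, Z:{T} ∪→ {C,T}; cost 1
[col 1] JQZ: children J:{T}, QZ:{C,T} ∩→ {T}; cost 0
[col 1] JQTZ: children JQZ:{T}, T:{C} ∪→ {C,T}; cost 1
[col 2] QZ: children Q:{A}, Z:{A} ∩→ {A}; cost 0
[col 2] JQZ: children J:{C}, QZ:{A} ∪→ {A,C}; cost 1
[col 2] JQTZ: children JQZ:{A,C}, T:{T} ∪→ {A,C,T}; cost 1
[col 3] QZ: children Q:{A}, Z:{T} ∪→ {A,T}; cost 1
[col 3] JQZ: children J:{G}, QZ:{A,T} ∪→ {A,G,T}; cost 1
[col 3] JQTZ: children JQZ:{A,G,T}, T:{A} ∩→ {A}; cost 0
[col 4] QZ: children Q:{C}, Z:{G} ∪→ {C,G}; cost 1
[col 4] JQZ: children J:{G}, QZ:{C,G} ∩→ {G}; cost 0
[col 4] JQTZ: children JQZ:{G}, T:{C} ∪→ {C,G}; cost 1
per-site changes: [2, 2, 2, 2, 2]; total = 10

A,C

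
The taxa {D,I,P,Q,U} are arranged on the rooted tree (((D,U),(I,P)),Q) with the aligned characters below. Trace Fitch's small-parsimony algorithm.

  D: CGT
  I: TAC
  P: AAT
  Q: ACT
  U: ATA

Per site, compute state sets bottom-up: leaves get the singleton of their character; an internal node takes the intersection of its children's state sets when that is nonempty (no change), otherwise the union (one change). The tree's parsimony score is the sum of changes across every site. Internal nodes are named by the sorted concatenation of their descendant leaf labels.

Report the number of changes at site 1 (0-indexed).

3

site 0, node DU: D={C} ∪ U={A} → {A,C} (+1)
site 0, node IP: I={T} ∪ P={A} → {A,T} (+1)
site 0, node DIPU: DU={A,C} ∩ IP={A,T} → {A} (+0)
site 0, node DIPQU: DIPU={A} ∩ Q={A} → {A} (+0)
site 1, node DU: D={G} ∪ U={T} → {G,T} (+1)
site 1, node IP: I={A} ∩ P={A} → {A} (+0)
site 1, node DIPU: DU={G,T} ∪ IP={A} → {A,G,T} (+1)
site 1, node DIPQU: DIPU={A,G,T} ∪ Q={C} → {A,C,G,T} (+1)
site 2, node DU: D={T} ∪ U={A} → {A,T} (+1)
site 2, node IP: I={C} ∪ P={T} → {C,T} (+1)
site 2, node DIPU: DU={A,T} ∩ IP={C,T} → {T} (+0)
site 2, node DIPQU: DIPU={T} ∩ Q={T} → {T} (+0)
per-site changes: [2, 3, 2]; total = 7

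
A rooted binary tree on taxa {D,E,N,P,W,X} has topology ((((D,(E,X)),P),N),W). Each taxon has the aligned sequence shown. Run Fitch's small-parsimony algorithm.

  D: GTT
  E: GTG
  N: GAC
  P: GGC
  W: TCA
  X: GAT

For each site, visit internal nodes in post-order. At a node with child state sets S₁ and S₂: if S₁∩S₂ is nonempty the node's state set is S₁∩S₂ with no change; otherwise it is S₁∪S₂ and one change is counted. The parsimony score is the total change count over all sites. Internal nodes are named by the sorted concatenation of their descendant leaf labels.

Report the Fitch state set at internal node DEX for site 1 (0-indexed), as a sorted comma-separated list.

T

site 0, node EX: E={G} ∩ X={G} → {G} (+0)
site 0, node DEX: D={G} ∩ EX={G} → {G} (+0)
site 0, node DEPX: DEX={G} ∩ P={G} → {G} (+0)
site 0, node DENPX: DEPX={G} ∩ N={G} → {G} (+0)
site 0, node DENPWX: DENPX={G} ∪ W={T} → {G,T} (+1)
site 1, node EX: E={T} ∪ X={A} → {A,T} (+1)
site 1, node DEX: D={T} ∩ EX={A,T} → {T} (+0)
site 1, node DEPX: DEX={T} ∪ P={G} → {G,T} (+1)
site 1, node DENPX: DEPX={G,T} ∪ N={A} → {A,G,T} (+1)
site 1, node DENPWX: DENPX={A,G,T} ∪ W={C} → {A,C,G,T} (+1)
site 2, node EX: E={G} ∪ X={T} → {G,T} (+1)
site 2, node DEX: D={T} ∩ EX={G,T} → {T} (+0)
site 2, node DEPX: DEX={T} ∪ P={C} → {C,T} (+1)
site 2, node DENPX: DEPX={C,T} ∩ N={C} → {C} (+0)
site 2, node DENPWX: DENPX={C} ∪ W={A} → {A,C} (+1)
per-site changes: [1, 4, 3]; total = 8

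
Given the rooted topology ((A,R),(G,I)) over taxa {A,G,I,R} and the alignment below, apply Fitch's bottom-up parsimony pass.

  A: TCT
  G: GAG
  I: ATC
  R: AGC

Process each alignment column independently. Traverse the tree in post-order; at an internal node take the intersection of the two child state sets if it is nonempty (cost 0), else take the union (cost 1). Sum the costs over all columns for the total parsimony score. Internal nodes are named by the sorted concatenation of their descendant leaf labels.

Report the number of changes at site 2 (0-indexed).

AR@0: {T} ∪ {A} = {A,T} (union, +1)
GI@0: {G} ∪ {A} = {A,G} (union, +1)
AGIR@0: {A,T} ∩ {A,G} = {A} (intersection, +0)
AR@1: {C} ∪ {G} = {C,G} (union, +1)
GI@1: {A} ∪ {T} = {A,T} (union, +1)
AGIR@1: {C,G} ∪ {A,T} = {A,C,G,T} (union, +1)
AR@2: {T} ∪ {C} = {C,T} (union, +1)
GI@2: {G} ∪ {C} = {C,G} (union, +1)
AGIR@2: {C,T} ∩ {C,G} = {C} (intersection, +0)
per-site changes: [2, 3, 2]; total = 7

2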